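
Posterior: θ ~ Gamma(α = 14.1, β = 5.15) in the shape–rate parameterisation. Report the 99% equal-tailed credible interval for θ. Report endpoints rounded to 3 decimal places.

[1.223, 4.977]

Posterior: Gamma(shape 14.1, rate 5.15).
Equal-tailed 99% interval: Gamma(14.1, 5.15) quantiles at 0.005 and 0.995.
Posterior mean ≈ 2.738, SD ≈ 0.729; a Normal approximation gives roughly [0.860, 4.616].
Exact: lower = 1.223; upper = 4.977.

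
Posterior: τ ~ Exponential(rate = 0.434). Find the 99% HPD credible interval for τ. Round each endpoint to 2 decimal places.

[0.00, 10.61]

The exponential density is strictly decreasing on [0, ∞), so the HPD interval is anchored at 0: [0, q] with P(τ ≤ q) = 0.99.
q = −ln(1 − 0.99) / 0.434 = 4.6052 / 0.434 = 10.61.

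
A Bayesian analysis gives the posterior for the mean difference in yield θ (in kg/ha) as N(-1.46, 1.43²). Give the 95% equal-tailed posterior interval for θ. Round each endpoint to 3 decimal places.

The posterior is symmetric, so the 95% equal-tailed interval is θ = -1.46 ± z·1.43 with z = 1.960.
Half-width: 1.960 × 1.43 = 2.803.
-1.46 − 2.803 = -4.263; -1.46 + 2.803 = 1.343.

[-4.263, 1.343]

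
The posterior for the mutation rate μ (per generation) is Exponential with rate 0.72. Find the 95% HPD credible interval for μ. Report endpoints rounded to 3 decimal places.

The exponential density is strictly decreasing on [0, ∞), so the HPD interval is anchored at 0: [0, q] with P(μ ≤ q) = 0.95.
q = −ln(1 − 0.95) / 0.72 = 2.9957 / 0.72 = 4.161.

[0.000, 4.161]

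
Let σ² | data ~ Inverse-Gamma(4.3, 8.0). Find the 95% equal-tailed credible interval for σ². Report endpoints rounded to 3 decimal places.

Inverse-Gamma(4.3, 8.0) quantiles: F⁻¹(0.025) and F⁻¹(0.975).
Equivalently, 1/σ² ~ Gamma(4.3, rate = 8.0); invert its 0.975 and 0.025 quantiles.
Posterior mean ≈ 2.424, SD ≈ 1.598; a Normal approximation gives roughly [-0.709, 5.557].
Exact: lower = 0.868; upper = 6.429.

[0.868, 6.429]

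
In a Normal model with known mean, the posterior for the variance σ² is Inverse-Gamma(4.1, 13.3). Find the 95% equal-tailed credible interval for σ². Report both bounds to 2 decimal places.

Inverse-Gamma(4.1, 13.3) quantiles: F⁻¹(0.025) and F⁻¹(0.975).
Equivalently, 1/σ² ~ Gamma(4.1, rate = 13.3); invert its 0.975 and 0.025 quantiles.
Posterior mean ≈ 4.29, SD ≈ 2.96; a Normal approximation gives roughly [-1.51, 10.09].
Exact: lower = 1.49; upper = 11.66.

[1.49, 11.66]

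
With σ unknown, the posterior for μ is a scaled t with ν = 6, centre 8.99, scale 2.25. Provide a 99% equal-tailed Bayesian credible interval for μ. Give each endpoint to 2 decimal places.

The t_6 distribution is symmetric; the 99% interval is 8.99 ± t·2.25 with t_{0.995,6} = 3.707.
Half-width: 3.707 × 2.25 = 8.34.
8.99 − 8.34 = 0.65; 8.99 + 8.34 = 17.33.

[0.65, 17.33]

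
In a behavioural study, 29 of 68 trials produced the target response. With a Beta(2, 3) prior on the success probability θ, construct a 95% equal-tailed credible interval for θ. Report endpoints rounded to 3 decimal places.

Posterior: Beta(2+29, 3+39) = Beta(31, 42).
Equal-tailed 95% interval: the 0.025 and 0.975 quantiles of Beta(31, 42).
Posterior mean ≈ 0.425, SD ≈ 0.057; a Normal approximation gives roughly [0.312, 0.537].
Exact: F⁻¹(0.025) = 0.314; F⁻¹(0.975) = 0.539.

[0.314, 0.539]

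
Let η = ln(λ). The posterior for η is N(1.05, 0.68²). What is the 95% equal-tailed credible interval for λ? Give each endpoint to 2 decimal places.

[0.75, 10.83]

On the log scale the 95% interval is 1.05 ± 1.960 × 0.68 = [-0.2828, 2.3828].
Exponentiate: [e^-0.2828, e^2.3828] = [0.75, 10.83].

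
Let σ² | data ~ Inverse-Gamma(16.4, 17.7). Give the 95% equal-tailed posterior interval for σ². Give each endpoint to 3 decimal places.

Inverse-Gamma(16.4, 17.7) quantiles: F⁻¹(0.025) and F⁻¹(0.975).
Equivalently, 1/σ² ~ Gamma(16.4, rate = 17.7); invert its 0.975 and 0.025 quantiles.
Posterior mean ≈ 1.149, SD ≈ 0.303; a Normal approximation gives roughly [0.556, 1.743].
Exact: lower = 0.701; upper = 1.873.

[0.701, 1.873]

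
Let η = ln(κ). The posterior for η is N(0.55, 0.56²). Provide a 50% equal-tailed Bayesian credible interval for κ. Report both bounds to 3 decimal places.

On the log scale the 50% interval is 0.55 ± 0.674 × 0.56 = [0.1723, 0.9277].
Exponentiate: [e^0.1723, e^0.9277] = [1.188, 2.529].

[1.188, 2.529]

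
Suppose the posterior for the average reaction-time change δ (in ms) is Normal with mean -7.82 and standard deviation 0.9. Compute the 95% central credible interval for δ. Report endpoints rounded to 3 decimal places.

The posterior is symmetric, so the 95% equal-tailed interval is δ = -7.82 ± z·0.9 with z = 1.960.
Half-width: 1.960 × 0.9 = 1.764.
-7.82 − 1.764 = -9.584; -7.82 + 1.764 = -6.056.

[-9.584, -6.056]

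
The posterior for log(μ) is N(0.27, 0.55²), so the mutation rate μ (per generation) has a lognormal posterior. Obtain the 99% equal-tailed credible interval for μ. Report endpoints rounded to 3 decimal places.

[0.318, 5.402]

On the log scale the 99% interval is 0.27 ± 2.576 × 0.55 = [-1.1467, 1.6867].
Exponentiate: [e^-1.1467, e^1.6867] = [0.318, 5.402].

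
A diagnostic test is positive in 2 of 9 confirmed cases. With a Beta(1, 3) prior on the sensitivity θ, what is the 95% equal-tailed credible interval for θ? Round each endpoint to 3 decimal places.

[0.055, 0.484]

Posterior: Beta(1+2, 3+7) = Beta(3, 10).
Equal-tailed 95% interval: the 0.025 and 0.975 quantiles of Beta(3, 10).
Posterior mean ≈ 0.231, SD ≈ 0.113; a Normal approximation gives roughly [0.010, 0.451].
Exact: F⁻¹(0.025) = 0.055; F⁻¹(0.975) = 0.484.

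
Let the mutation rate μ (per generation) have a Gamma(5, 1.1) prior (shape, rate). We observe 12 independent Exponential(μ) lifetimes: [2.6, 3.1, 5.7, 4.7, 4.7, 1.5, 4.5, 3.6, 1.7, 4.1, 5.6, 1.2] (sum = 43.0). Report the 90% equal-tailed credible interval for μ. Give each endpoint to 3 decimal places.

Posterior: Gamma(5+12, 1.1+43.0) = Gamma(17, 44.1) (shape, rate).
Equal-tailed 90% interval: Gamma(17, 44.1) quantiles at 0.05 and 0.95.
Posterior mean ≈ 0.385, SD ≈ 0.093; a Normal approximation gives roughly [0.232, 0.539].
Exact: lower = 0.246; upper = 0.551.

[0.246, 0.551]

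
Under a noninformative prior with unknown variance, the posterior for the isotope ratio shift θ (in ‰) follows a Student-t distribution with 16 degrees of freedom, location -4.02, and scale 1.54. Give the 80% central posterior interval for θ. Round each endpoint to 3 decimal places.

The t_16 distribution is symmetric; the 80% interval is -4.02 ± t·1.54 with t_{0.9,16} = 1.337.
Half-width: 1.337 × 1.54 = 2.059.
-4.02 − 2.059 = -6.079; -4.02 + 2.059 = -1.961.

[-6.079, -1.961]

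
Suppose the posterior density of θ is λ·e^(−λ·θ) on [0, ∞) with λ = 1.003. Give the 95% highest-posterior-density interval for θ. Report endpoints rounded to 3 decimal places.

The exponential density is strictly decreasing on [0, ∞), so the HPD interval is anchored at 0: [0, q] with P(θ ≤ q) = 0.95.
q = −ln(1 − 0.95) / 1.003 = 2.9957 / 1.003 = 2.987.

[0.000, 2.987]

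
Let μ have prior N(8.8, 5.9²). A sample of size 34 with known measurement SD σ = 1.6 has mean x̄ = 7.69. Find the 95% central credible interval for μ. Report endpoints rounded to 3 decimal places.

Posterior precision = 1/5.9² + 34/1.6² = 0.0287 + 13.2812 = 13.3100, so posterior SD = 0.2741.
Posterior mean = (8.8/5.9² + 34·7.69/1.6²) / 13.3100 = 7.6924.
Interval: 7.6924 ± 1.960 × 0.2741 → [7.155, 8.230].

[7.155, 8.230]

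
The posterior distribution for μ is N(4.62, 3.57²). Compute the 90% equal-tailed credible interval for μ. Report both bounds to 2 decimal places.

[-1.25, 10.49]

The posterior is symmetric, so the 90% equal-tailed interval is μ = 4.62 ± z·3.57 with z = 1.645.
Half-width: 1.645 × 3.57 = 5.87.
4.62 − 5.87 = -1.25; 4.62 + 5.87 = 10.49.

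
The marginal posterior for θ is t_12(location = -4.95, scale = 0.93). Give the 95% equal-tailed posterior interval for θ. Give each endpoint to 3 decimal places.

[-6.976, -2.924]

The t_12 distribution is symmetric; the 95% interval is -4.95 ± t·0.93 with t_{0.975,12} = 2.179.
Half-width: 2.179 × 0.93 = 2.026.
-4.95 − 2.026 = -6.976; -4.95 + 2.026 = -2.924.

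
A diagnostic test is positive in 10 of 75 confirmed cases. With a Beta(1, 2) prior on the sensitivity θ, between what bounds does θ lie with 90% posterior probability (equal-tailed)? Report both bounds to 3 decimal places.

Posterior: Beta(1+10, 2+65) = Beta(11, 67).
Equal-tailed 90% interval: the 0.05 and 0.95 quantiles of Beta(11, 67).
Posterior mean ≈ 0.141, SD ≈ 0.039; a Normal approximation gives roughly [0.077, 0.205].
Exact: F⁻¹(0.05) = 0.082; F⁻¹(0.95) = 0.210.

[0.082, 0.210]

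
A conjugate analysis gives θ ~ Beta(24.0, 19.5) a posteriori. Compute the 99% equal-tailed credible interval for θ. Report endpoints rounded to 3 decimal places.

Posterior: Beta(24.0, 19.5).
Equal-tailed 99% interval: the 0.005 and 0.995 quantiles of Beta(24.0, 19.5).
Posterior mean ≈ 0.552, SD ≈ 0.075; a Normal approximation gives roughly [0.360, 0.744].
Exact: F⁻¹(0.005) = 0.359; F⁻¹(0.995) = 0.735.

[0.359, 0.735]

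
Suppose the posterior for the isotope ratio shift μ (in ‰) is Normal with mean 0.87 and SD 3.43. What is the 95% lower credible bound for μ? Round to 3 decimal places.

-4.772

Need L with P(μ ≥ L) = 0.95: L = 0.87 − z_{0.05}·3.43.
z = 1.645; L = 0.87 − 1.645 × 3.43 = -4.772.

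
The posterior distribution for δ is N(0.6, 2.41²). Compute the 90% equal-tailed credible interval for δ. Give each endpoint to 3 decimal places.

The posterior is symmetric, so the 90% equal-tailed interval is δ = 0.6 ± z·2.41 with z = 1.645.
Half-width: 1.645 × 2.41 = 3.964.
0.6 − 3.964 = -3.364; 0.6 + 3.964 = 4.564.

[-3.364, 4.564]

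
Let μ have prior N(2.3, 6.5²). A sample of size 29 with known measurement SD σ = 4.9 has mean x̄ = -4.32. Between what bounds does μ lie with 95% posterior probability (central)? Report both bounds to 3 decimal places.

[-5.959, -2.427]

Posterior precision = 1/6.5² + 29/4.9² = 0.0237 + 1.2078 = 1.2315, so posterior SD = 0.9011.
Posterior mean = (2.3/6.5² + 29·-4.32/4.9²) / 1.2315 = -4.1928.
Interval: -4.1928 ± 1.960 × 0.9011 → [-5.959, -2.427].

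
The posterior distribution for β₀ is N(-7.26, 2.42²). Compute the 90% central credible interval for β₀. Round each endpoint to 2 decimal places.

[-11.24, -3.28]

The posterior is symmetric, so the 90% equal-tailed interval is β₀ = -7.26 ± z·2.42 with z = 1.645.
Half-width: 1.645 × 2.42 = 3.98.
-7.26 − 3.98 = -11.24; -7.26 + 3.98 = -3.28.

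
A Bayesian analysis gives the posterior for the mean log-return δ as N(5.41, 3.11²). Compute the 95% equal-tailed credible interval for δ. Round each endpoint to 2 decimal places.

The posterior is symmetric, so the 95% equal-tailed interval is δ = 5.41 ± z·3.11 with z = 1.960.
Half-width: 1.960 × 3.11 = 6.10.
5.41 − 6.10 = -0.69; 5.41 + 6.10 = 11.51.

[-0.69, 11.51]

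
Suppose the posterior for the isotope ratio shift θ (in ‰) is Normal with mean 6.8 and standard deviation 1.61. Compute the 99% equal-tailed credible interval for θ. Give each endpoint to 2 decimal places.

The posterior is symmetric, so the 99% equal-tailed interval is θ = 6.8 ± z·1.61 with z = 2.576.
Half-width: 2.576 × 1.61 = 4.15.
6.8 − 4.15 = 2.65; 6.8 + 4.15 = 10.95.

[2.65, 10.95]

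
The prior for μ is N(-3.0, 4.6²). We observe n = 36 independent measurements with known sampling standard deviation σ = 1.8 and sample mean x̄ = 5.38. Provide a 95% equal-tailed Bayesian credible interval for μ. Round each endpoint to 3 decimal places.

Posterior precision = 1/4.6² + 36/1.8² = 0.0473 + 11.1111 = 11.1584, so posterior SD = 0.2994.
Posterior mean = (-3.0/4.6² + 36·5.38/1.8²) / 11.1584 = 5.3445.
Interval: 5.3445 ± 1.960 × 0.2994 → [4.758, 5.931].

[4.758, 5.931]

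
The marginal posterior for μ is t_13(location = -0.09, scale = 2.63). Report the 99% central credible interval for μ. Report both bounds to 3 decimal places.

[-8.012, 7.832]

The t_13 distribution is symmetric; the 99% interval is -0.09 ± t·2.63 with t_{0.995,13} = 3.012.
Half-width: 3.012 × 2.63 = 7.922.
-0.09 − 7.922 = -8.012; -0.09 + 7.922 = 7.832.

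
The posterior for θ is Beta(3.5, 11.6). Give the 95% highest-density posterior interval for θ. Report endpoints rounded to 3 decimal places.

The posterior is unimodal and skewed, so the HPD interval has equal density at both endpoints and is the shortest 95% interval.
Solving f(0.047) = f(0.438) with F(0.438) − F(0.047) = 0.95 gives [0.047, 0.438].
For comparison, the equal-tailed interval is [0.064, 0.466]; the HPD is narrower and shifted toward the mode.

[0.047, 0.438]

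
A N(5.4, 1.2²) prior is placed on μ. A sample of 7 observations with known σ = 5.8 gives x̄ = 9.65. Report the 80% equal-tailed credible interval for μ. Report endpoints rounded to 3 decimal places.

[5.031, 7.729]

Posterior precision = 1/1.2² + 7/5.8² = 0.6944 + 0.2081 = 0.9025, so posterior SD = 1.0526.
Posterior mean = (5.4/1.2² + 7·9.65/5.8²) / 0.9025 = 6.3799.
Interval: 6.3799 ± 1.282 × 1.0526 → [5.031, 7.729].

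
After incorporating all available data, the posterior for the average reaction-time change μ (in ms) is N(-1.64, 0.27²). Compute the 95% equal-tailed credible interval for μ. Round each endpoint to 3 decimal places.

[-2.169, -1.111]

The posterior is symmetric, so the 95% equal-tailed interval is μ = -1.64 ± z·0.27 with z = 1.960.
Half-width: 1.960 × 0.27 = 0.529.
-1.64 − 0.529 = -2.169; -1.64 + 0.529 = -1.111.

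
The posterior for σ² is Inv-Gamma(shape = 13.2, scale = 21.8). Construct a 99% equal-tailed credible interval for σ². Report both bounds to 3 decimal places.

Inverse-Gamma(13.2, 21.8) quantiles: F⁻¹(0.005) and F⁻¹(0.995).
Equivalently, 1/σ² ~ Gamma(13.2, rate = 21.8); invert its 0.995 and 0.005 quantiles.
Posterior mean ≈ 1.787, SD ≈ 0.534; a Normal approximation gives roughly [0.412, 3.162].
Exact: lower = 0.893; upper = 3.818.

[0.893, 3.818]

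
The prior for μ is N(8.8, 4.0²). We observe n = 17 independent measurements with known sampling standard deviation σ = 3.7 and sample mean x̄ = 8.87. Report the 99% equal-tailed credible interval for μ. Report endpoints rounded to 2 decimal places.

Posterior precision = 1/4.0² + 17/3.7² = 0.0625 + 1.2418 = 1.3043, so posterior SD = 0.8756.
Posterior mean = (8.8/4.0² + 17·8.87/3.7²) / 1.3043 = 8.8666.
Interval: 8.8666 ± 2.576 × 0.8756 → [6.61, 11.12].

[6.61, 11.12]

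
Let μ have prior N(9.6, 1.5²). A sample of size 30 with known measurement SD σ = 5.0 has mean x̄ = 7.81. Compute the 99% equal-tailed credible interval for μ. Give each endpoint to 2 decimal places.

Posterior precision = 1/1.5² + 30/5.0² = 0.4444 + 1.2000 = 1.6444, so posterior SD = 0.7798.
Posterior mean = (9.6/1.5² + 30·7.81/5.0²) / 1.6444 = 8.2938.
Interval: 8.2938 ± 2.576 × 0.7798 → [6.29, 10.30].

[6.29, 10.30]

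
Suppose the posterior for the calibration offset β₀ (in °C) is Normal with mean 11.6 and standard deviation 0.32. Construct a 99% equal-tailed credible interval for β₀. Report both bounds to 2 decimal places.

[10.78, 12.42]

The posterior is symmetric, so the 99% equal-tailed interval is β₀ = 11.6 ± z·0.32 with z = 2.576.
Half-width: 2.576 × 0.32 = 0.82.
11.6 − 0.82 = 10.78; 11.6 + 0.82 = 12.42.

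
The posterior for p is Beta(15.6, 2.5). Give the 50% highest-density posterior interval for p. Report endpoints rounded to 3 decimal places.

[0.851, 0.948]

The posterior is unimodal and skewed, so the HPD interval has equal density at both endpoints and is the shortest 50% interval.
Solving f(0.851) = f(0.948) with F(0.948) − F(0.851) = 0.50 gives [0.851, 0.948].
For comparison, the equal-tailed interval is [0.816, 0.921]; the HPD is narrower and shifted toward the mode.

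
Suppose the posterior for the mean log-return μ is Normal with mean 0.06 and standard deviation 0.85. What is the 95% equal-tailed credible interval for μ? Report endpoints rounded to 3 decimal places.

[-1.606, 1.726]

The posterior is symmetric, so the 95% equal-tailed interval is μ = 0.06 ± z·0.85 with z = 1.960.
Half-width: 1.960 × 0.85 = 1.666.
0.06 − 1.666 = -1.606; 0.06 + 1.666 = 1.726.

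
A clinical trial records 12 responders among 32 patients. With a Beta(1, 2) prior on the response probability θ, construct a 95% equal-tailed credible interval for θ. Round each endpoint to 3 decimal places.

[0.222, 0.535]

Posterior: Beta(1+12, 2+20) = Beta(13, 22).
Equal-tailed 95% interval: the 0.025 and 0.975 quantiles of Beta(13, 22).
Posterior mean ≈ 0.371, SD ≈ 0.081; a Normal approximation gives roughly [0.214, 0.529].
Exact: F⁻¹(0.025) = 0.222; F⁻¹(0.975) = 0.535.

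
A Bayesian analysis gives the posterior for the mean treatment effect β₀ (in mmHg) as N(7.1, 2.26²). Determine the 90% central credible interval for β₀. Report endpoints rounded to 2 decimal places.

[3.38, 10.82]

The posterior is symmetric, so the 90% equal-tailed interval is β₀ = 7.1 ± z·2.26 with z = 1.645.
Half-width: 1.645 × 2.26 = 3.72.
7.1 − 3.72 = 3.38; 7.1 + 3.72 = 10.82.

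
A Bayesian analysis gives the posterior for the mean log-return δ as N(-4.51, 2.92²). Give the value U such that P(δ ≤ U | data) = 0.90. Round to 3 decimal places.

Need U with P(δ ≤ U) = 0.90: U = -4.51 + z_{0.1}·2.92.
z = 1.282; U = -4.51 + 1.282 × 2.92 = -0.768.

-0.768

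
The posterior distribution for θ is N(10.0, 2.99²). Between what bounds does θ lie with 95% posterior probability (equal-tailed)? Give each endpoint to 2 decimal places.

[4.14, 15.86]

The posterior is symmetric, so the 95% equal-tailed interval is θ = 10.0 ± z·2.99 with z = 1.960.
Half-width: 1.960 × 2.99 = 5.86.
10.0 − 5.86 = 4.14; 10.0 + 5.86 = 15.86.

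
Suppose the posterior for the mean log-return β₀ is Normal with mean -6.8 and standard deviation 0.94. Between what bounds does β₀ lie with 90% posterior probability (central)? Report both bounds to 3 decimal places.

[-8.346, -5.254]

The posterior is symmetric, so the 90% equal-tailed interval is β₀ = -6.8 ± z·0.94 with z = 1.645.
Half-width: 1.645 × 0.94 = 1.546.
-6.8 − 1.546 = -8.346; -6.8 + 1.546 = -5.254.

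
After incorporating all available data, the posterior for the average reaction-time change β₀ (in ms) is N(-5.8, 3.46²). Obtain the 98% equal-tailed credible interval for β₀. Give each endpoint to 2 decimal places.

[-13.85, 2.25]

The posterior is symmetric, so the 98% equal-tailed interval is β₀ = -5.8 ± z·3.46 with z = 2.326.
Half-width: 2.326 × 3.46 = 8.05.
-5.8 − 8.05 = -13.85; -5.8 + 8.05 = 2.25.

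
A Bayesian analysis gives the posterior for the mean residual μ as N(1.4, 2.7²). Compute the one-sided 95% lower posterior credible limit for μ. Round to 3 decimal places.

-3.041

Need L with P(μ ≥ L) = 0.95: L = 1.4 − z_{0.05}·2.7.
z = 1.645; L = 1.4 − 1.645 × 2.7 = -3.041.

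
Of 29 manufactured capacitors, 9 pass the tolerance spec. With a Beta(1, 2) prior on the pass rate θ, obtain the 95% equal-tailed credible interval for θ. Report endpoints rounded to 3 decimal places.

Posterior: Beta(1+9, 2+20) = Beta(10, 22).
Equal-tailed 95% interval: the 0.025 and 0.975 quantiles of Beta(10, 22).
Posterior mean ≈ 0.312, SD ≈ 0.081; a Normal approximation gives roughly [0.154, 0.471].
Exact: F⁻¹(0.025) = 0.167; F⁻¹(0.975) = 0.480.

[0.167, 0.480]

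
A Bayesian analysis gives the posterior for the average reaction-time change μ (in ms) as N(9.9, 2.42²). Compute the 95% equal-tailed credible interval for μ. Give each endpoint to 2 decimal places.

The posterior is symmetric, so the 95% equal-tailed interval is μ = 9.9 ± z·2.42 with z = 1.960.
Half-width: 1.960 × 2.42 = 4.74.
9.9 − 4.74 = 5.16; 9.9 + 4.74 = 14.64.

[5.16, 14.64]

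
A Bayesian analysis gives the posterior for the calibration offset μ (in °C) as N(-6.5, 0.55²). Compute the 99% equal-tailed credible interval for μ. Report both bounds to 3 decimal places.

[-7.917, -5.083]

The posterior is symmetric, so the 99% equal-tailed interval is μ = -6.5 ± z·0.55 with z = 2.576.
Half-width: 2.576 × 0.55 = 1.417.
-6.5 − 1.417 = -7.917; -6.5 + 1.417 = -5.083.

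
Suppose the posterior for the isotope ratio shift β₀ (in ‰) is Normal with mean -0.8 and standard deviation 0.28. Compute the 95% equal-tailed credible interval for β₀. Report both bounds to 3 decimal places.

The posterior is symmetric, so the 95% equal-tailed interval is β₀ = -0.8 ± z·0.28 with z = 1.960.
Half-width: 1.960 × 0.28 = 0.549.
-0.8 − 0.549 = -1.349; -0.8 + 0.549 = -0.251.

[-1.349, -0.251]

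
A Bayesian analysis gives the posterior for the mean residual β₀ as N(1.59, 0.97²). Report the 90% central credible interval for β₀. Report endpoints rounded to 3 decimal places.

The posterior is symmetric, so the 90% equal-tailed interval is β₀ = 1.59 ± z·0.97 with z = 1.645.
Half-width: 1.645 × 0.97 = 1.596.
1.59 − 1.596 = -0.006; 1.59 + 1.596 = 3.186.

[-0.006, 3.186]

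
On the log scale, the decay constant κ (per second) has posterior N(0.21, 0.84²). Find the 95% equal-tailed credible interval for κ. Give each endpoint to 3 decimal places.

[0.238, 6.400]

On the log scale the 95% interval is 0.21 ± 1.960 × 0.84 = [-1.4364, 1.8564].
Exponentiate: [e^-1.4364, e^1.8564] = [0.238, 6.400].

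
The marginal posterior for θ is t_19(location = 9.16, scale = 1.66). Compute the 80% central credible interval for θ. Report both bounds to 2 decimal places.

The t_19 distribution is symmetric; the 80% interval is 9.16 ± t·1.66 with t_{0.9,19} = 1.328.
Half-width: 1.328 × 1.66 = 2.20.
9.16 − 2.20 = 6.96; 9.16 + 2.20 = 11.36.

[6.96, 11.36]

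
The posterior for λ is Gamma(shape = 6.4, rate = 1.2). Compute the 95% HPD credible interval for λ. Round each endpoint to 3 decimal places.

[1.659, 9.523]

The posterior is unimodal and skewed, so the HPD interval has equal density at both endpoints and is the shortest 95% interval.
Solving f(1.659) = f(9.523) with F(9.523) − F(1.659) = 0.95 gives [1.659, 9.523].
For comparison, the equal-tailed interval is [2.036, 10.190]; the HPD is narrower and shifted toward the mode.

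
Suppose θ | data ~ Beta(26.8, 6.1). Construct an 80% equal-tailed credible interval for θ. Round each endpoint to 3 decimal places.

[0.725, 0.896]

Posterior: Beta(26.8, 6.1).
Equal-tailed 80% interval: the 0.1 and 0.9 quantiles of Beta(26.8, 6.1).
Posterior mean ≈ 0.815, SD ≈ 0.067; a Normal approximation gives roughly [0.729, 0.900].
Exact: F⁻¹(0.1) = 0.725; F⁻¹(0.9) = 0.896.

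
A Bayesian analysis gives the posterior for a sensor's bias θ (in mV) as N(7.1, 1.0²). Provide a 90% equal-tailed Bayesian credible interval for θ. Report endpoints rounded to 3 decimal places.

[5.455, 8.745]

The posterior is symmetric, so the 90% equal-tailed interval is θ = 7.1 ± z·1.0 with z = 1.645.
Half-width: 1.645 × 1.0 = 1.645.
7.1 − 1.645 = 5.455; 7.1 + 1.645 = 8.745.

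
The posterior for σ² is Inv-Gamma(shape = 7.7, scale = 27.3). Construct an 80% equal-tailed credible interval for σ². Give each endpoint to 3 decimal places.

[2.395, 6.168]

Inverse-Gamma(7.7, 27.3) quantiles: F⁻¹(0.1) and F⁻¹(0.9).
Equivalently, 1/σ² ~ Gamma(7.7, rate = 27.3); invert its 0.9 and 0.1 quantiles.
Posterior mean ≈ 4.075, SD ≈ 1.707; a Normal approximation gives roughly [1.887, 6.262].
Exact: lower = 2.395; upper = 6.168.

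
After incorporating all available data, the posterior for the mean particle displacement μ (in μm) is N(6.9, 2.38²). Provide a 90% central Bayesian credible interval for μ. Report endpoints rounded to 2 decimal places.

The posterior is symmetric, so the 90% equal-tailed interval is μ = 6.9 ± z·2.38 with z = 1.645.
Half-width: 1.645 × 2.38 = 3.91.
6.9 − 3.91 = 2.99; 6.9 + 3.91 = 10.81.

[2.99, 10.81]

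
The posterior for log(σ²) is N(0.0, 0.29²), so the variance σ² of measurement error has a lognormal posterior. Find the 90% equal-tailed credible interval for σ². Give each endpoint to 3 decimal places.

On the log scale the 90% interval is 0.0 ± 1.645 × 0.29 = [-0.4770, 0.4770].
Exponentiate: [e^-0.4770, e^0.4770] = [0.621, 1.611].

[0.621, 1.611]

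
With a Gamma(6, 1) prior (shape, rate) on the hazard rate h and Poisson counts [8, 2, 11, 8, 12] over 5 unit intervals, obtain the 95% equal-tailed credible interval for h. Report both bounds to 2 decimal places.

[5.76, 10.23]

Posterior: Gamma(6+41, 1+5) = Gamma(47, 6) (shape, rate).
Equal-tailed 95% interval: Gamma(47, 6) quantiles at 0.025 and 0.975.
Posterior mean ≈ 7.83, SD ≈ 1.14; a Normal approximation gives roughly [5.59, 10.07].
Exact: lower = 5.76; upper = 10.23.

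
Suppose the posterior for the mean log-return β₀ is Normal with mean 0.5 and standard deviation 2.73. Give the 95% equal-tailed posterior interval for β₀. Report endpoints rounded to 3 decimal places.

[-4.851, 5.851]

The posterior is symmetric, so the 95% equal-tailed interval is β₀ = 0.5 ± z·2.73 with z = 1.960.
Half-width: 1.960 × 2.73 = 5.351.
0.5 − 5.351 = -4.851; 0.5 + 5.351 = 5.851.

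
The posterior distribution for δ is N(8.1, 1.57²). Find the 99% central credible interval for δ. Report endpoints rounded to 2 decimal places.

[4.06, 12.14]

The posterior is symmetric, so the 99% equal-tailed interval is δ = 8.1 ± z·1.57 with z = 2.576.
Half-width: 2.576 × 1.57 = 4.04.
8.1 − 4.04 = 4.06; 8.1 + 4.04 = 12.14.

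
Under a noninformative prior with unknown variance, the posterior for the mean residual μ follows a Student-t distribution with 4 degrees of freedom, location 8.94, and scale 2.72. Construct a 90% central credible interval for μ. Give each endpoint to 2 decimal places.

[3.14, 14.74]

The t_4 distribution is symmetric; the 90% interval is 8.94 ± t·2.72 with t_{0.95,4} = 2.132.
Half-width: 2.132 × 2.72 = 5.80.
8.94 − 5.80 = 3.14; 8.94 + 5.80 = 14.74.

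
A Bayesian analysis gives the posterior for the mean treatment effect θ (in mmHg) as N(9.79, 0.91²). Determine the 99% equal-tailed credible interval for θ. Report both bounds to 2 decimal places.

The posterior is symmetric, so the 99% equal-tailed interval is θ = 9.79 ± z·0.91 with z = 2.576.
Half-width: 2.576 × 0.91 = 2.34.
9.79 − 2.34 = 7.45; 9.79 + 2.34 = 12.13.

[7.45, 12.13]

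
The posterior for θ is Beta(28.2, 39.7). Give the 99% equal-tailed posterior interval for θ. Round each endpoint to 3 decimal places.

Posterior: Beta(28.2, 39.7).
Equal-tailed 99% interval: the 0.005 and 0.995 quantiles of Beta(28.2, 39.7).
Posterior mean ≈ 0.415, SD ≈ 0.059; a Normal approximation gives roughly [0.262, 0.568].
Exact: F⁻¹(0.005) = 0.269; F⁻¹(0.995) = 0.571.

[0.269, 0.571]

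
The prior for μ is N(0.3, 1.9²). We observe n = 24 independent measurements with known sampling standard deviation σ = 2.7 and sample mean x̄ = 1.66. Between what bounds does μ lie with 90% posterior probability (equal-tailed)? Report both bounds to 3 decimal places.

Posterior precision = 1/1.9² + 24/2.7² = 0.2770 + 3.2922 = 3.5692, so posterior SD = 0.5293.
Posterior mean = (0.3/1.9² + 24·1.66/2.7²) / 3.5692 = 1.5544.
Interval: 1.5544 ± 1.645 × 0.5293 → [0.684, 2.425].

[0.684, 2.425]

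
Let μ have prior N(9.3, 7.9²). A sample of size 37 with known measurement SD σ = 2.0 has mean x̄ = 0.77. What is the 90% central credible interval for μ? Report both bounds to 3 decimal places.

[0.244, 1.325]

Posterior precision = 1/7.9² + 37/2.0² = 0.0160 + 9.2500 = 9.2660, so posterior SD = 0.3285.
Posterior mean = (9.3/7.9² + 37·0.77/2.0²) / 9.2660 = 0.7848.
Interval: 0.7848 ± 1.645 × 0.3285 → [0.244, 1.325].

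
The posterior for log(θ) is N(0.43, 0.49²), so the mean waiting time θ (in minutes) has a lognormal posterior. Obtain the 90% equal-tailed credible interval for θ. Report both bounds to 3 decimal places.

On the log scale the 90% interval is 0.43 ± 1.645 × 0.49 = [-0.3760, 1.2360].
Exponentiate: [e^-0.3760, e^1.2360] = [0.687, 3.442].

[0.687, 3.442]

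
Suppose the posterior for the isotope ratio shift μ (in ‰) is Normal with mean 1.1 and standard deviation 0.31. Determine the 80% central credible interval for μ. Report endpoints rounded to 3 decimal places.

[0.703, 1.497]

The posterior is symmetric, so the 80% equal-tailed interval is μ = 1.1 ± z·0.31 with z = 1.282.
Half-width: 1.282 × 0.31 = 0.397.
1.1 − 0.397 = 0.703; 1.1 + 0.397 = 1.497.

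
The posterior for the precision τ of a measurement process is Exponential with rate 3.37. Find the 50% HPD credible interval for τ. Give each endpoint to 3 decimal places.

The exponential density is strictly decreasing on [0, ∞), so the HPD interval is anchored at 0: [0, q] with P(τ ≤ q) = 0.50.
q = −ln(1 − 0.50) / 3.37 = 0.6931 / 3.37 = 0.206.

[0.000, 0.206]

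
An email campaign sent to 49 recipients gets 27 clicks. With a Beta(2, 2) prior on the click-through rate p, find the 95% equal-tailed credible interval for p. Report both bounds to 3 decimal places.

Posterior: Beta(2+27, 2+22) = Beta(29, 24).
Equal-tailed 95% interval: the 0.025 and 0.975 quantiles of Beta(29, 24).
Posterior mean ≈ 0.547, SD ≈ 0.068; a Normal approximation gives roughly [0.414, 0.680].
Exact: F⁻¹(0.025) = 0.413; F⁻¹(0.975) = 0.678.

[0.413, 0.678]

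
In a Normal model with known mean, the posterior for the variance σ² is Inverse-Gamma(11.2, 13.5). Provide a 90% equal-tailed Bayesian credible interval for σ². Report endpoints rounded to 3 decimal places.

[0.784, 2.136]

Inverse-Gamma(11.2, 13.5) quantiles: F⁻¹(0.05) and F⁻¹(0.95).
Equivalently, 1/σ² ~ Gamma(11.2, rate = 13.5); invert its 0.95 and 0.05 quantiles.
Posterior mean ≈ 1.324, SD ≈ 0.436; a Normal approximation gives roughly [0.606, 2.041].
Exact: lower = 0.784; upper = 2.136.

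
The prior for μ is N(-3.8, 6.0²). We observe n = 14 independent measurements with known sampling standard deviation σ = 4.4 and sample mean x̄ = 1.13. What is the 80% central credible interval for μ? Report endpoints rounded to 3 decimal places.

[-0.531, 2.427]

Posterior precision = 1/6.0² + 14/4.4² = 0.0278 + 0.7231 = 0.7509, so posterior SD = 1.1540.
Posterior mean = (-3.8/6.0² + 14·1.13/4.4²) / 0.7509 = 0.9476.
Interval: 0.9476 ± 1.282 × 1.1540 → [-0.531, 2.427].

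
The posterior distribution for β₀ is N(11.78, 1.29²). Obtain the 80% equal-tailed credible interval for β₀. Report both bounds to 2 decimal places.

[10.13, 13.43]

The posterior is symmetric, so the 80% equal-tailed interval is β₀ = 11.78 ± z·1.29 with z = 1.282.
Half-width: 1.282 × 1.29 = 1.65.
11.78 − 1.65 = 10.13; 11.78 + 1.65 = 13.43.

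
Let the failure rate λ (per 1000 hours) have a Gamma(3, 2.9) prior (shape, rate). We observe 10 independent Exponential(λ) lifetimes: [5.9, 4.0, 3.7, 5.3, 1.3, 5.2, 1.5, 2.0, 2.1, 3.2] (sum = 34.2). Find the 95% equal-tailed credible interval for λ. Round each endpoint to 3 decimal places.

Posterior: Gamma(3+10, 2.9+34.2) = Gamma(13, 37.1) (shape, rate).
Equal-tailed 95% interval: Gamma(13, 37.1) quantiles at 0.025 and 0.975.
Posterior mean ≈ 0.350, SD ≈ 0.097; a Normal approximation gives roughly [0.160, 0.541].
Exact: lower = 0.187; upper = 0.565.

[0.187, 0.565]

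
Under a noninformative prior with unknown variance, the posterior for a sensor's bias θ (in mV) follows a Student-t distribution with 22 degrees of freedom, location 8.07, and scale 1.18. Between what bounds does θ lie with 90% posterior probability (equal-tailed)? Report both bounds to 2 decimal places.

[6.04, 10.10]

The t_22 distribution is symmetric; the 90% interval is 8.07 ± t·1.18 with t_{0.95,22} = 1.717.
Half-width: 1.717 × 1.18 = 2.03.
8.07 − 2.03 = 6.04; 8.07 + 2.03 = 10.10.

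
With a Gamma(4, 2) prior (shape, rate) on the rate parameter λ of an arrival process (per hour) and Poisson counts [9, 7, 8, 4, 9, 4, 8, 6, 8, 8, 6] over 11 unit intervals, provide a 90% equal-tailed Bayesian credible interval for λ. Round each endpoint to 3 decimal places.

Posterior: Gamma(4+77, 2+11) = Gamma(81, 13) (shape, rate).
Equal-tailed 90% interval: Gamma(81, 13) quantiles at 0.05 and 0.95.
Posterior mean ≈ 6.231, SD ≈ 0.692; a Normal approximation gives roughly [5.092, 7.370].
Exact: lower = 5.137; upper = 7.412.

[5.137, 7.412]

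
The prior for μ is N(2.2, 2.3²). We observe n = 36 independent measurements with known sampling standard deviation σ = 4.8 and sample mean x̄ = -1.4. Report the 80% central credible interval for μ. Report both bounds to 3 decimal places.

[-1.980, -0.043]

Posterior precision = 1/2.3² + 36/4.8² = 0.1890 + 1.5625 = 1.7515, so posterior SD = 0.7556.
Posterior mean = (2.2/2.3² + 36·-1.4/4.8²) / 1.7515 = -1.0115.
Interval: -1.0115 ± 1.282 × 0.7556 → [-1.980, -0.043].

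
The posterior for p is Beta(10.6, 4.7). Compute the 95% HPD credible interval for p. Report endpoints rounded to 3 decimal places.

The posterior is unimodal and skewed, so the HPD interval has equal density at both endpoints and is the shortest 95% interval.
Solving f(0.469) = f(0.903) with F(0.903) − F(0.469) = 0.95 gives [0.469, 0.903].
For comparison, the equal-tailed interval is [0.449, 0.889]; the HPD is narrower and shifted toward the mode.

[0.469, 0.903]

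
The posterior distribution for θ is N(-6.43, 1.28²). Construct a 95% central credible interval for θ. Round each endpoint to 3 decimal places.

The posterior is symmetric, so the 95% equal-tailed interval is θ = -6.43 ± z·1.28 with z = 1.960.
Half-width: 1.960 × 1.28 = 2.509.
-6.43 − 2.509 = -8.939; -6.43 + 2.509 = -3.921.

[-8.939, -3.921]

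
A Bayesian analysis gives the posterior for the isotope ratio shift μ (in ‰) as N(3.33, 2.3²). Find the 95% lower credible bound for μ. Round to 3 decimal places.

Need L with P(μ ≥ L) = 0.95: L = 3.33 − z_{0.05}·2.3.
z = 1.645; L = 3.33 − 1.645 × 2.3 = -0.453.

-0.453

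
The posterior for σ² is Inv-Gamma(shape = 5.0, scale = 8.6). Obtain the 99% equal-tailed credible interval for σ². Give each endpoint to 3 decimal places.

Inverse-Gamma(5.0, 8.6) quantiles: F⁻¹(0.005) and F⁻¹(0.995).
Equivalently, 1/σ² ~ Gamma(5.0, rate = 8.6); invert its 0.995 and 0.005 quantiles.
Posterior mean ≈ 2.150, SD ≈ 1.241; a Normal approximation gives roughly [-1.047, 5.347].
Exact: lower = 0.683; upper = 7.978.

[0.683, 7.978]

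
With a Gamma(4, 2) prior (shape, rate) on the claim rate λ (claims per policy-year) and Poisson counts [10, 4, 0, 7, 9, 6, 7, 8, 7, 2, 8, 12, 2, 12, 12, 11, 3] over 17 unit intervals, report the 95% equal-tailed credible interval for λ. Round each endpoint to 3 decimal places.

[5.428, 7.724]

Posterior: Gamma(4+120, 2+17) = Gamma(124, 19) (shape, rate).
Equal-tailed 95% interval: Gamma(124, 19) quantiles at 0.025 and 0.975.
Posterior mean ≈ 6.526, SD ≈ 0.586; a Normal approximation gives roughly [5.378, 7.675].
Exact: lower = 5.428; upper = 7.724.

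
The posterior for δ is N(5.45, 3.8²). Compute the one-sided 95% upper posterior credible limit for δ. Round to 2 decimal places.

11.70

Need U with P(δ ≤ U) = 0.95: U = 5.45 + z_{0.05}·3.8.
z = 1.645; U = 5.45 + 1.645 × 3.8 = 11.70.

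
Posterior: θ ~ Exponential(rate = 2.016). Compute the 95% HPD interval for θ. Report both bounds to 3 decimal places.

[0.000, 1.486]

The exponential density is strictly decreasing on [0, ∞), so the HPD interval is anchored at 0: [0, q] with P(θ ≤ q) = 0.95.
q = −ln(1 − 0.95) / 2.016 = 2.9957 / 2.016 = 1.486.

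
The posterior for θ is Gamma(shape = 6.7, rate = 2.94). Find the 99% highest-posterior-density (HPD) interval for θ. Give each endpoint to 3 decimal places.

The posterior is unimodal and skewed, so the HPD interval has equal density at both endpoints and is the shortest 99% interval.
Solving f(0.510) = f(4.895) with F(4.895) − F(0.510) = 0.99 gives [0.510, 4.895].
For comparison, the equal-tailed interval is [0.641, 5.174]; the HPD is narrower and shifted toward the mode.

[0.510, 4.895]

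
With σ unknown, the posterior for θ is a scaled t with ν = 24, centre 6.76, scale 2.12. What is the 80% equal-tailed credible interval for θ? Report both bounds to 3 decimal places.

[3.966, 9.554]

The t_24 distribution is symmetric; the 80% interval is 6.76 ± t·2.12 with t_{0.9,24} = 1.318.
Half-width: 1.318 × 2.12 = 2.794.
6.76 − 2.794 = 3.966; 6.76 + 2.794 = 9.554.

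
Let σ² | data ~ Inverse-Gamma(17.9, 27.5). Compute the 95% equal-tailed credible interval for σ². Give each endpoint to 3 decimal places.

[1.015, 2.597]

Inverse-Gamma(17.9, 27.5) quantiles: F⁻¹(0.025) and F⁻¹(0.975).
Equivalently, 1/σ² ~ Gamma(17.9, rate = 27.5); invert its 0.975 and 0.025 quantiles.
Posterior mean ≈ 1.627, SD ≈ 0.408; a Normal approximation gives roughly [0.827, 2.427].
Exact: lower = 1.015; upper = 2.597.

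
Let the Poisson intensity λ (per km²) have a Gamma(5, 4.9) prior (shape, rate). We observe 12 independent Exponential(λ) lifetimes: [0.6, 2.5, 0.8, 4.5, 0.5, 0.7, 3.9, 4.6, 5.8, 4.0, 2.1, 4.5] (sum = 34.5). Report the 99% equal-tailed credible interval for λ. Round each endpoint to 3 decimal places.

Posterior: Gamma(5+12, 4.9+34.5) = Gamma(17, 39.4) (shape, rate).
Equal-tailed 99% interval: Gamma(17, 39.4) quantiles at 0.005 and 0.995.
Posterior mean ≈ 0.431, SD ≈ 0.105; a Normal approximation gives roughly [0.162, 0.701].
Exact: lower = 0.209; upper = 0.748.

[0.209, 0.748]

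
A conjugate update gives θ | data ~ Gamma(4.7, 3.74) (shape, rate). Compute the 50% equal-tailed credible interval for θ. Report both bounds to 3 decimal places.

[0.833, 1.585]

Posterior: Gamma(shape 4.7, rate 3.74).
Equal-tailed 50% interval: Gamma(4.7, 3.74) quantiles at 0.25 and 0.75.
Posterior mean ≈ 1.257, SD ≈ 0.580; a Normal approximation gives roughly [0.866, 1.648].
Exact: lower = 0.833; upper = 1.585.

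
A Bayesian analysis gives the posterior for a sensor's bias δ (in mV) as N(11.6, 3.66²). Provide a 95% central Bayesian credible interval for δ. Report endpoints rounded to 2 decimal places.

The posterior is symmetric, so the 95% equal-tailed interval is δ = 11.6 ± z·3.66 with z = 1.960.
Half-width: 1.960 × 3.66 = 7.17.
11.6 − 7.17 = 4.43; 11.6 + 7.17 = 18.77.

[4.43, 18.77]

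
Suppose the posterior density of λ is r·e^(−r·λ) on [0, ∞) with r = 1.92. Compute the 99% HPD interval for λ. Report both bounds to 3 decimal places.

The exponential density is strictly decreasing on [0, ∞), so the HPD interval is anchored at 0: [0, q] with P(λ ≤ q) = 0.99.
q = −ln(1 − 0.99) / 1.92 = 4.6052 / 1.92 = 2.399.

[0.000, 2.399]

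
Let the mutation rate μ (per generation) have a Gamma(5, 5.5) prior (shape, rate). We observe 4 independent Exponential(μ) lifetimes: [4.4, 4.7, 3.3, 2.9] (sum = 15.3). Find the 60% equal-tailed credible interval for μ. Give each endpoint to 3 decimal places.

[0.309, 0.547]

Posterior: Gamma(5+4, 5.5+15.3) = Gamma(9, 20.8) (shape, rate).
Equal-tailed 60% interval: Gamma(9, 20.8) quantiles at 0.2 and 0.8.
Posterior mean ≈ 0.433, SD ≈ 0.144; a Normal approximation gives roughly [0.311, 0.554].
Exact: lower = 0.309; upper = 0.547.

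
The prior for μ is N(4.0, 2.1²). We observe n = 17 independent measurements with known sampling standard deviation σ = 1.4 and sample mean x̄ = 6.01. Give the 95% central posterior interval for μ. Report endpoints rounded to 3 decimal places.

Posterior precision = 1/2.1² + 17/1.4² = 0.2268 + 8.6735 = 8.9002, so posterior SD = 0.3352.
Posterior mean = (4.0/2.1² + 17·6.01/1.4²) / 8.9002 = 5.9588.
Interval: 5.9588 ± 1.960 × 0.3352 → [5.302, 6.616].

[5.302, 6.616]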